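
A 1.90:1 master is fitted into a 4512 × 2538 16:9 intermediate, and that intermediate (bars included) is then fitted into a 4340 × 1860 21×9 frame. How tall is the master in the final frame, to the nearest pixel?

Inside the 4512×2538 canvas the master is width-limited at 4512.00 × 2374.74.
The 16:9 canvas is height-limited in 4340×1860, giving 3306.67 × 1860.00; scale factor 0.7329.
So the master's height is 2374.74 × 0.7329 ≈ 1740.35.

1740 px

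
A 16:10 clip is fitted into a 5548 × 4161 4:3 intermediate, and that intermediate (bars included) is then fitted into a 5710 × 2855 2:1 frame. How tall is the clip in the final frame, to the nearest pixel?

2379 px

First fit — 16:10 into 5548×4161 spans the width: 5548.00 × 3467.50.
Second fit — the 4:3 canvas into 5710×2855 spans the height: 3806.67 × 2855.00 (×0.6861 from 5548×4161).
Applying the same ×0.6861: 3467.50 → 2379.17.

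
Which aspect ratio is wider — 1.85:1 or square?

1.85:1

1.85 and square = 1; 1.85 > 1.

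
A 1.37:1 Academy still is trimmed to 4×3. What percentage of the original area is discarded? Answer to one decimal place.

4×3 is narrower than 1.37:1 Academy, so the crop keeps the full height and trims the width.
Area ratio = (1.333)/(1.370) = 97.32%; the remaining 2.68% is cropped out.

2.7%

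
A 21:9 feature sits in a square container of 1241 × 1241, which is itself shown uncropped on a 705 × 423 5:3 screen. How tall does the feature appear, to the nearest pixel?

First fit — 21:9 into 1241×1241 spans the width: 1241.00 × 531.86.
square in 705×423: fills the height, so the intermediate becomes 423.00 × 423.00 — a scale of ×0.3409.
Applying the same ×0.3409: 531.86 → 181.29.

181 px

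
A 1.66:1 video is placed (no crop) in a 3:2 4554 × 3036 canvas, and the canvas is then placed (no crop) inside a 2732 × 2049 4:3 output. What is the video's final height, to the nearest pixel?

1646 px

Inside the 4554×3036 canvas the video is width-limited at 4554.00 × 2743.37.
The 3:2 canvas is width-limited in 2732×2049, giving 2732.00 × 1821.33; scale factor 0.5999.
Applying the same ×0.5999: 2743.37 → 1645.78.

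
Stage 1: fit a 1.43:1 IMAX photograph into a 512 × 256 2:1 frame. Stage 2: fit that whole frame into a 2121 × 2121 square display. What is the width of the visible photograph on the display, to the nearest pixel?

1517 px

First fit — 1.43:1 IMAX into 512×256 spans the height: 366.08 × 256.00.
The 2:1 canvas is width-limited in 2121×2121, giving 2121.00 × 1060.50; scale factor 4.1426.
Applying the same ×4.1426: 366.08 → 1516.52.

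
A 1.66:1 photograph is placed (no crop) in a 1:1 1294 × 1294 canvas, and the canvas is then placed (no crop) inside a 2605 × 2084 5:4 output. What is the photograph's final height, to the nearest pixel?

1255 px

First fit — 1.66:1 into 1294×1294 spans the width: 1294.00 × 779.52.
The 1:1 canvas is height-limited in 2605×2084, giving 2084.00 × 2084.00; scale factor 1.6105.
So the photograph's height is 779.52 × 1.6105 ≈ 1255.42.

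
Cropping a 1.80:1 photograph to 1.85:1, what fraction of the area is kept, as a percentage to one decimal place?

97.3%

Going from 1.80:1 to 1.85:1 means cutting height while keeping width.
(1.800)/(1.850) ≈ 0.973 of the area survives.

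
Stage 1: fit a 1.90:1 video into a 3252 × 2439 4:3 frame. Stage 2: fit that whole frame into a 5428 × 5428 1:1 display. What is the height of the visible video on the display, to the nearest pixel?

Inside the 3252×2439 canvas the video is width-limited at 3252.00 × 1711.58.
The 4:3 canvas is width-limited in 5428×5428, giving 5428.00 × 4071.00; scale factor 1.6691.
So the video's height is 1711.58 × 1.6691 ≈ 2856.84.

2857 px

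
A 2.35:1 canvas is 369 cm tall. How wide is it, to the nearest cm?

Width = 369 × 2.350 = 867.15.

867 cm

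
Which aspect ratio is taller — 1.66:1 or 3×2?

1.66 and 3×2 = 1.5; 1.66 > 1.5. The smaller width-to-height ratio is the taller frame.

3×2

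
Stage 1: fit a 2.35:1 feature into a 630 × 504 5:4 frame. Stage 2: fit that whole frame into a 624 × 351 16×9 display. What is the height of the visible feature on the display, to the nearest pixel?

187 px

First fit — 2.35:1 into 630×504 spans the width: 630.00 × 268.09.
The 5:4 canvas is height-limited in 624×351, giving 438.75 × 351.00; scale factor 0.6964.
The feature scales with it: height 268.09 × 0.6964 ≈ 186.70.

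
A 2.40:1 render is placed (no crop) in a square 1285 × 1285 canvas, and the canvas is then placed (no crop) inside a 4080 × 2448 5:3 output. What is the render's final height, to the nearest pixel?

1020 px

First fit — 2.40:1 into 1285×1285 spans the width: 1285.00 × 535.42.
square in 4080×2448: fills the height, so the intermediate becomes 2448.00 × 2448.00 — a scale of ×1.9051.
So the render's height is 535.42 × 1.9051 ≈ 1020.00.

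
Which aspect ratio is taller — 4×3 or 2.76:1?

4×3

4×3 = 1.333 and 2.76; 2.76 > 1.333. The smaller width-to-height ratio is the taller frame.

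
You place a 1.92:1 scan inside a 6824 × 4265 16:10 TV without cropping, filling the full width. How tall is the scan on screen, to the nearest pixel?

3554 px

The scan is 6824 / 1.920 ≈ 3554.17 px tall.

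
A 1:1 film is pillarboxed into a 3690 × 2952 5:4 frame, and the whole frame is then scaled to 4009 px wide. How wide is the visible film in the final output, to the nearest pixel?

3207 px

At 3690×2952 the film is height-limited, so width = 2952 × 1/1 ≈ 2952.00 px.
The frame scales by 4009/3690 = 1.0864; 2952.00 × 1.0864 ≈ 3207.20 px.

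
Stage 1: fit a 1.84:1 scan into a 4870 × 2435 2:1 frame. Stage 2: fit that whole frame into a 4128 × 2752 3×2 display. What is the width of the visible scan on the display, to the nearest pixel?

3798 px

1.84:1 in 4870×2435: fills the height, so the scan is 4480.40 × 2435.00.
Second fit — the 2:1 canvas into 4128×2752 spans the width: 4128.00 × 2064.00 (×0.8476 from 4870×2435).
So the scan's width is 4480.40 × 0.8476 ≈ 3797.76.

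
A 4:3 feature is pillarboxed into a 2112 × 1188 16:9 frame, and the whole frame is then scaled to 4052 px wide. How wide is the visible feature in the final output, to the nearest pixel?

Fitted into 2112×1188, the feature spans the height; its width is 1188 × 4/3 ≈ 1584.00 px.
The frame scales by 4052/2112 = 1.9186; 1584.00 × 1.9186 ≈ 3039.00 px.

3039 px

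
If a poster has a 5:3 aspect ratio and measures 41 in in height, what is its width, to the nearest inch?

68 in

Width = 41·5/3 = 68.33.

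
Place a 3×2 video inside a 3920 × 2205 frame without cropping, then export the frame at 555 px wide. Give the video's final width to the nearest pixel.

468 px

Fitted into 3920×2205, the video spans the height; its width is 2205 × 3/2 ≈ 3307.50 px.
Resizing to 555 px wide multiplies everything by 0.1416: 3307.50 → 468.28 px.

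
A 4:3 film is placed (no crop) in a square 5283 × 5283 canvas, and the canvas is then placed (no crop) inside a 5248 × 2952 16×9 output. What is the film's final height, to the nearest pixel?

First fit — 4:3 into 5283×5283 spans the width: 5283.00 × 3962.25.
The square canvas is height-limited in 5248×2952, giving 2952.00 × 2952.00; scale factor 0.5588.
So the film's height is 3962.25 × 0.5588 ≈ 2214.00.

2214 px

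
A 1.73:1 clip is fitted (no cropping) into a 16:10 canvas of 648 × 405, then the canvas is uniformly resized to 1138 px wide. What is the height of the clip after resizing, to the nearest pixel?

658 px

At 648×405 the clip is width-limited, so height = 648 / 1.730 ≈ 374.57 px.
The frame scales by 1138/648 = 1.7562; 374.57 × 1.7562 ≈ 657.80 px.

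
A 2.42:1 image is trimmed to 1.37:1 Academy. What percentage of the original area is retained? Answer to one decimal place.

56.6%

Going from 2.42:1 to 1.37:1 Academy means cutting width while keeping height.
Area ratio = (1.370)/(2.420) = 56.61% retained.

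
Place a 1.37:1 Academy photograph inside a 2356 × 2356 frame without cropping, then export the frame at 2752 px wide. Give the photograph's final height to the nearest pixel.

In the 2356×2356 frame the photograph fills the width: height = 2356 / 1.370 ≈ 1719.71 px.
Resizing to 2752 px wide multiplies everything by 1.1681: 1719.71 → 2008.76 px.

2009 px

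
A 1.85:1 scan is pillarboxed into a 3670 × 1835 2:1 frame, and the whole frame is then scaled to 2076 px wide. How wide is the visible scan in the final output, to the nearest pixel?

At 3670×1835 the scan is height-limited, so width = 1835 × 1.850 ≈ 3394.75 px.
Resizing to 2076 px wide multiplies everything by 0.5657: 3394.75 → 1920.30 px.

1920 px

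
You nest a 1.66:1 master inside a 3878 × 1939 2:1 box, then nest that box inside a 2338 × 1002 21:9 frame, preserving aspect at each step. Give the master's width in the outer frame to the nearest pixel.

1.66:1 in 3878×1939: fills the height, so the master is 3218.74 × 1939.00.
2:1 in 2338×1002: fills the height, so the intermediate becomes 2004.00 × 1002.00 — a scale of ×0.5168.
The master scales with it: width 3218.74 × 0.5168 ≈ 1663.32.

1663 px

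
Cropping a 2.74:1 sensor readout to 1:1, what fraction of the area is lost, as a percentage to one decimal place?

63.5%

Going from 2.74:1 to 1:1 means cutting width while keeping height.
(1.000)/(2.740) ≈ 0.365 of the area survives, leaving 63.50% discarded.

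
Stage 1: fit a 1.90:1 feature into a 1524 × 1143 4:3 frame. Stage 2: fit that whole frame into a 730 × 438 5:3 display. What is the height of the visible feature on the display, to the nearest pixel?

1.90:1 in 1524×1143: fills the width, so the feature is 1524.00 × 802.11.
The 4:3 canvas is height-limited in 730×438, giving 584.00 × 438.00; scale factor 0.3832.
So the feature's height is 802.11 × 0.3832 ≈ 307.37.

307 px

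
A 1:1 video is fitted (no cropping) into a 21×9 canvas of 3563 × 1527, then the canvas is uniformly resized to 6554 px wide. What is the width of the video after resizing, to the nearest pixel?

At 3563×1527 the video is height-limited, so width = 1527 × 1/1 ≈ 1527.00 px.
Resizing to 6554 px wide multiplies everything by 1.8395: 1527.00 → 2808.86 px.

2809 px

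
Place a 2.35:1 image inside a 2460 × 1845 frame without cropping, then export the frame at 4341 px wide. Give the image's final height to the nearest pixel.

1847 px

In the 2460×1845 frame the image fills the width: height = 2460 / 2.350 ≈ 1046.81 px.
Scaling 2460 → 4341 is ×1.7646, so the height becomes 1046.81 × 1.7646 ≈ 1847.23 px.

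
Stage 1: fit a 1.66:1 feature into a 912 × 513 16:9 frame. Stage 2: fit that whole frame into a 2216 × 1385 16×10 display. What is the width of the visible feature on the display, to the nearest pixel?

2069 px

Inside the 912×513 canvas the feature is height-limited at 851.58 × 513.00.
Second fit — the 16:9 canvas into 2216×1385 spans the width: 2216.00 × 1246.50 (×2.4298 from 912×513).
So the feature's width is 851.58 × 2.4298 ≈ 2069.19.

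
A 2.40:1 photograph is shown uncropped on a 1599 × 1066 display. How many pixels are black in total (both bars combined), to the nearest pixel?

2.40:1 is wider than 3×2, so it spans the full width.
The photograph is 1599 / 2.400 ≈ 666.2500 px tall.
Black = 1066 − 666.2500 = 399.7500 px.
Across the 1599-px span: 399.7500 × 1599 ≈ 639200 px.

639200 pixels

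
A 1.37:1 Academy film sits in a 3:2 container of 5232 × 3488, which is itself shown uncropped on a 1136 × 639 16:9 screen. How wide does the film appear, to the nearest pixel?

875 px

1.37:1 Academy in 5232×3488: fills the height, so the film is 4778.56 × 3488.00.
Second fit — the 3:2 canvas into 1136×639 spans the height: 958.50 × 639.00 (×0.1832 from 5232×3488).
Applying the same ×0.1832: 4778.56 → 875.43.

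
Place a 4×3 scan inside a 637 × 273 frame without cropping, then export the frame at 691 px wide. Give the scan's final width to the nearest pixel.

395 px

At 637×273 the scan is height-limited, so width = 273 × 4/3 ≈ 364.00 px.
Resizing to 691 px wide multiplies everything by 1.0848: 364.00 → 394.86 px.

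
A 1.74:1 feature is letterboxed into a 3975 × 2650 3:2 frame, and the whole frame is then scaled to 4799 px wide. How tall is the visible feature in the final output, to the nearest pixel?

2758 px

At 3975×2650 the feature is width-limited, so height = 3975 / 1.740 ≈ 2284.48 px.
The frame scales by 4799/3975 = 1.2073; 2284.48 × 1.2073 ≈ 2758.05 px.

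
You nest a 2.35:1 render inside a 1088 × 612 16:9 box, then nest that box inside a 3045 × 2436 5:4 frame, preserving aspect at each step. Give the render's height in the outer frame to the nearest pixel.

1296 px

First fit — 2.35:1 into 1088×612 spans the width: 1088.00 × 462.98.
The 16:9 canvas is width-limited in 3045×2436, giving 3045.00 × 1712.81; scale factor 2.7987.
So the render's height is 462.98 × 2.7987 ≈ 1295.74.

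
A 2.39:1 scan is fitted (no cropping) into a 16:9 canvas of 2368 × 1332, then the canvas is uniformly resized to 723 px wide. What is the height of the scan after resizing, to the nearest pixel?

303 px

Fitted into 2368×1332, the scan spans the width; its height is 2368 / 2.390 ≈ 990.79 px.
Scaling 2368 → 723 is ×0.3053, so the height becomes 990.79 × 0.3053 ≈ 302.51 px.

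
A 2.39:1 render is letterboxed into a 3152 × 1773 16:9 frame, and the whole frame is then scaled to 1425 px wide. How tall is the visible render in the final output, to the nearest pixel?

In the 3152×1773 frame the render fills the width: height = 3152 / 2.390 ≈ 1318.83 px.
Scaling 3152 → 1425 is ×0.4521, so the height becomes 1318.83 × 0.4521 ≈ 596.23 px.

596 px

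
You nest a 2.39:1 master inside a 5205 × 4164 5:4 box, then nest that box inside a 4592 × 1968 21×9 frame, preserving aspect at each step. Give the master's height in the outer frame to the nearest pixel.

1029 px

2.39:1 in 5205×4164: fills the width, so the master is 5205.00 × 2177.82.
The 5:4 canvas is height-limited in 4592×1968, giving 2460.00 × 1968.00; scale factor 0.4726.
Applying the same ×0.4726: 2177.82 → 1029.29.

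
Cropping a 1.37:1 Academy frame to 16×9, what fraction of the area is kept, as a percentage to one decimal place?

The width stays; only height is cut (since 16×9 is wider than 1.37:1 Academy).
Fraction kept = (1.370)/(1.778) ≈ 77.06%.

77.1%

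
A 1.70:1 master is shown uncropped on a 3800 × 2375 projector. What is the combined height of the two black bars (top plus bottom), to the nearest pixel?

140 px

1.70:1 is wider than 16:10, so it spans the full width.
The master is 3800 / 1.700 ≈ 2235.29 px tall.
2375 − 2235.29 = 139.71 px of bars.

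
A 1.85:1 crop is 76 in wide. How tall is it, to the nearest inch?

41 in

76 / 1.850 = 41.08.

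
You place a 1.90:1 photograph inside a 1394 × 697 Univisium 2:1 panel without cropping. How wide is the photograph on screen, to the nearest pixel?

1324 px

Since 1.900 < 2.000, the photograph is height-limited.
That makes the image 1324.30 px wide (697 × 1.900).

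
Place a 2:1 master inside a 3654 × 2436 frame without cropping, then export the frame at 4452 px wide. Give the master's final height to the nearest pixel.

2226 px

In the 3654×2436 frame the master fills the width: height = 3654 × 1/2 ≈ 1827.00 px.
Scaling 3654 → 4452 is ×1.2184, so the height becomes 1827.00 × 1.2184 ≈ 2226.00 px.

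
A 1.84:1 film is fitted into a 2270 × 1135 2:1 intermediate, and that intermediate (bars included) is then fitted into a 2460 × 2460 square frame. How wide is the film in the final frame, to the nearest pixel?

Inside the 2270×1135 canvas the film is height-limited at 2088.40 × 1135.00.
The 2:1 canvas is width-limited in 2460×2460, giving 2460.00 × 1230.00; scale factor 1.0837.
The film scales with it: width 2088.40 × 1.0837 ≈ 2263.20.

2263 px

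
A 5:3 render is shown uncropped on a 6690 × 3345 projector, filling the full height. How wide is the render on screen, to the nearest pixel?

5575 px

The render is 3345 × 5/3 ≈ 5575.00 px wide.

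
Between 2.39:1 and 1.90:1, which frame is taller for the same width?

1.90:1

2.39 and 1.9; 2.39 > 1.9. The smaller width-to-height ratio is the taller frame.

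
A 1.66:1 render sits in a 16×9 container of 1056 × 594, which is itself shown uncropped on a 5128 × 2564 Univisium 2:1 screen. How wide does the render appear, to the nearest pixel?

4256 px

1.66:1 in 1056×594: fills the height, so the render is 986.04 × 594.00.
The 16×9 canvas is height-limited in 5128×2564, giving 4558.22 × 2564.00; scale factor 4.3165.
The render scales with it: width 986.04 × 4.3165 ≈ 4256.24.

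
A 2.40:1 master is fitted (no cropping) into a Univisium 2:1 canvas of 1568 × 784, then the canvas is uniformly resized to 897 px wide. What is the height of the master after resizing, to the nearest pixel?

Fitted into 1568×784, the master spans the width; its height is 1568 / 2.400 ≈ 653.33 px.
Scaling 1568 → 897 is ×0.5721, so the height becomes 653.33 × 0.5721 ≈ 373.75 px.

374 px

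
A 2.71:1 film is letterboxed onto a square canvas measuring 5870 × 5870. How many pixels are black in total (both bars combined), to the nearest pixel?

2.71:1 (2.710) > square (1.000), so the film fills the width.
The film is 5870 / 2.710 ≈ 2166.0517 px tall.
Black = 5870 − 2166.0517 = 3703.9483 px.
Bar area = 3703.9483 × 5870 ≈ 21742177 px.

21742177 pixels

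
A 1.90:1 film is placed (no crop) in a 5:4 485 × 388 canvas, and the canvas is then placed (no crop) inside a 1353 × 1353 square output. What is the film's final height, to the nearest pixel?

712 px

1.90:1 in 485×388: fills the width, so the film is 485.00 × 255.26.
Second fit — the 5:4 canvas into 1353×1353 spans the width: 1353.00 × 1082.40 (×2.7897 from 485×388).
The film scales with it: height 255.26 × 2.7897 ≈ 712.11.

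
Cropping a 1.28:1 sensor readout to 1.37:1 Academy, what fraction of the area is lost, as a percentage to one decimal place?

Going from 1.28:1 to 1.37:1 Academy means cutting height while keeping width.
(1.280)/(1.370) ≈ 0.934 of the area survives, leaving 6.57% discarded.

6.6%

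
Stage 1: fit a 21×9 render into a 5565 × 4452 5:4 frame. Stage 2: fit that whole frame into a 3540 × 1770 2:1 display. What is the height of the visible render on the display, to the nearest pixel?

948 px

21×9 in 5565×4452: fills the width, so the render is 5565.00 × 2385.00.
5:4 in 3540×1770: fills the height, so the intermediate becomes 2212.50 × 1770.00 — a scale of ×0.3976.
The render scales with it: height 2385.00 × 0.3976 ≈ 948.21.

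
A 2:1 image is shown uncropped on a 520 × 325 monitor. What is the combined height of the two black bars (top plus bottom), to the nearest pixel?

65 px

2:1 is wider than 16×10, so it spans the full width.
The image is 520 × 1/2 ≈ 260.00 px tall.
Leftover height: 325 − 260.00 = 65.00 px.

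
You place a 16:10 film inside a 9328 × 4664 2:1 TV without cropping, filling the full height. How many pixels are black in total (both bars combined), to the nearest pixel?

The film is 4664 × 16/10 ≈ 7462.4000 px wide.
9328 − 7462.4000 = 1865.6000 px of bars.
Bar area = 1865.6000 × 4664 ≈ 8701158 px.

8701158 pixels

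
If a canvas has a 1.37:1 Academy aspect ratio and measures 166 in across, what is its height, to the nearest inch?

121 in

166 / 1.370 = 121.17.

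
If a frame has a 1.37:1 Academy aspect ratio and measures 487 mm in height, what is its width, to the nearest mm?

667 mm

487 × 1.370 = 667.19.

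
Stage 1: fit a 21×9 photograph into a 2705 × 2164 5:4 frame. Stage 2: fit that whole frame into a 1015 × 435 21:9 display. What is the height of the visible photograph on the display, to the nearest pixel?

233 px

First fit — 21×9 into 2705×2164 spans the width: 2705.00 × 1159.29.
5:4 in 1015×435: fills the height, so the intermediate becomes 543.75 × 435.00 — a scale of ×0.2010.
So the photograph's height is 1159.29 × 0.2010 ≈ 233.04.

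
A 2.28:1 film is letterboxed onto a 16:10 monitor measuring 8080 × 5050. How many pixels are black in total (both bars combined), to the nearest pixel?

12169614 pixels

2.28:1 (2.280) > 16:10 (1.600), so the film fills the width.
That makes the image 3543.8596 px tall (8080 / 2.280).
5050 − 3543.8596 = 1506.1404 px of bars.
Across the 8080-px span: 1506.1404 × 8080 ≈ 12169614 px.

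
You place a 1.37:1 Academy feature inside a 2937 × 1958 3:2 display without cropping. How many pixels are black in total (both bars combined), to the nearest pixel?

498389 pixels

Since 1.370 < 1.500, the feature is height-limited.
Content width = 1958 × 1.370 ≈ 2682.4600 px.
2937 − 2682.4600 = 254.5400 px of bars.
That's 254.5400 × 1958 ≈ 498389 black pixels.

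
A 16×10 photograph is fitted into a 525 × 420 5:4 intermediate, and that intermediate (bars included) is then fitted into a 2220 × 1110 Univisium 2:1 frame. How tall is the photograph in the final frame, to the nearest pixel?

867 px

First fit — 16×10 into 525×420 spans the width: 525.00 × 328.12.
The 5:4 canvas is height-limited in 2220×1110, giving 1387.50 × 1110.00; scale factor 2.6429.
So the photograph's height is 328.12 × 2.6429 ≈ 867.19.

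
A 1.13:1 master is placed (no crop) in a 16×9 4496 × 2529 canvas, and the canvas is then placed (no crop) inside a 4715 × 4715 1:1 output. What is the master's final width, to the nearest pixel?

2997 px

1.13:1 in 4496×2529: fills the height, so the master is 2857.77 × 2529.00.
The 16×9 canvas is width-limited in 4715×4715, giving 4715.00 × 2652.19; scale factor 1.0487.
Applying the same ×1.0487: 2857.77 → 2996.97.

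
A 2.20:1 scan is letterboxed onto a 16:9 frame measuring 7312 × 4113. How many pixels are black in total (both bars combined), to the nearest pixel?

5771827 pixels

2.20:1 (2.200) > 16:9 (1.778), so the scan fills the width.
That makes the image 3323.6364 px tall (7312 / 2.200).
4113 − 3323.6364 = 789.3636 px of bars.
That's 789.3636 × 7312 ≈ 5771827 black pixels.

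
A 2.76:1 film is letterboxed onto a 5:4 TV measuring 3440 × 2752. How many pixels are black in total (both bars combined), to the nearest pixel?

Since 2.760 > 1.250, the film is width-limited.
The film is 3440 / 2.760 ≈ 1246.3768 px tall.
2752 − 1246.3768 = 1505.6232 px of bars.
Bar area = 1505.6232 × 3440 ≈ 5179344 px.

5179344 pixels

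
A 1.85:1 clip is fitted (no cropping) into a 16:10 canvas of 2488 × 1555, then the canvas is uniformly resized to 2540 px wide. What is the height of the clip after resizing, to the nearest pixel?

1373 px

In the 2488×1555 frame the clip fills the width: height = 2488 / 1.850 ≈ 1344.86 px.
The frame scales by 2540/2488 = 1.0209; 1344.86 × 1.0209 ≈ 1372.97 px.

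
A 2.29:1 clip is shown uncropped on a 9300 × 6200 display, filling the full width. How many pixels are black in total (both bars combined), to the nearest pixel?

19891441 pixels

That makes the image 4061.1354 px tall (9300 / 2.290).
6200 − 4061.1354 = 2138.8646 px of bars.
Bar area = 2138.8646 × 9300 ≈ 19891441 px.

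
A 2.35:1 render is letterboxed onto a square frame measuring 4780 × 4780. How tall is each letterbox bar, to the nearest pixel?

Since 2.350 > 1.000, the render is width-limited.
That makes the image 2034.04 px tall (4780 / 2.350).
4780 − 2034.04 = 2745.96 px of bars (1372.98 each).

1373 px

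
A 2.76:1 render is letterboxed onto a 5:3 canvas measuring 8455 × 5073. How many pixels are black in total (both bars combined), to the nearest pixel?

16991119 pixels

2.76:1 (2.760) > 5:3 (1.667), so the render fills the width.
Content height = 8455 / 2.760 ≈ 3063.4058 px.
5073 − 3063.4058 = 2009.5942 px of bars.
That's 2009.5942 × 8455 ≈ 16991119 black pixels.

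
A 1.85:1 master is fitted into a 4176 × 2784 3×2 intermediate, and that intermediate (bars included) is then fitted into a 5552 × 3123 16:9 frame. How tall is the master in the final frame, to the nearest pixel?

2532 px

First fit — 1.85:1 into 4176×2784 spans the width: 4176.00 × 2257.30.
3×2 in 5552×3123: fills the height, so the intermediate becomes 4684.50 × 3123.00 — a scale of ×1.1218.
So the master's height is 2257.30 × 1.1218 ≈ 2532.16.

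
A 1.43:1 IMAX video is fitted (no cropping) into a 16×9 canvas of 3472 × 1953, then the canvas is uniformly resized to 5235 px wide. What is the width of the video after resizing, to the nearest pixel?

In the 3472×1953 frame the video fills the height: width = 1953 × 1.430 ≈ 2792.79 px.
Scaling 3472 → 5235 is ×1.5078, so the width becomes 2792.79 × 1.5078 ≈ 4210.90 px.

4211 px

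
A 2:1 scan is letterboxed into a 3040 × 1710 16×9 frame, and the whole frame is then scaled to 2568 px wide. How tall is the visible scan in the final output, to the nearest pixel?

1284 px

At 3040×1710 the scan is width-limited, so height = 3040 × 1/2 ≈ 1520.00 px.
Scaling 3040 → 2568 is ×0.8447, so the height becomes 1520.00 × 0.8447 ≈ 1284.00 px.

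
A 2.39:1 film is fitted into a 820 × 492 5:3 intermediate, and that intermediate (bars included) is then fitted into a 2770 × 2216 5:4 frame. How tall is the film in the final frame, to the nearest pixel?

1159 px

First fit — 2.39:1 into 820×492 spans the width: 820.00 × 343.10.
Second fit — the 5:3 canvas into 2770×2216 spans the width: 2770.00 × 1662.00 (×3.3780 from 820×492).
The film scales with it: height 343.10 × 3.3780 ≈ 1159.00.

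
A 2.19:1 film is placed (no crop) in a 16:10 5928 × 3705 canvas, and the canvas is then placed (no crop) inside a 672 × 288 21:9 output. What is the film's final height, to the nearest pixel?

210 px

First fit — 2.19:1 into 5928×3705 spans the width: 5928.00 × 2706.85.
The 16:10 canvas is height-limited in 672×288, giving 460.80 × 288.00; scale factor 0.0777.
The film scales with it: height 2706.85 × 0.0777 ≈ 210.41.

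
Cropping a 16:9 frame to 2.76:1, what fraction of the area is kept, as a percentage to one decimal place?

2.76:1 is wider than 16:9, so the crop keeps the full width and trims the height.
(1.778)/(2.760) ≈ 0.644 of the area survives.

64.4%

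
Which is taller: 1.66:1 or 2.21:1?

1.66 and 2.21; 2.21 > 1.66. The smaller width-to-height ratio is the taller frame.

1.66:1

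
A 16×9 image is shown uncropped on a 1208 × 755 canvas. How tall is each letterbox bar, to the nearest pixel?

38 px

16×9 (1.778) > 16×10 (1.600), so the image fills the width.
Content height = 1208 × 9/16 ≈ 679.50 px.
755 − 679.50 = 75.50 px of bars (37.75 each).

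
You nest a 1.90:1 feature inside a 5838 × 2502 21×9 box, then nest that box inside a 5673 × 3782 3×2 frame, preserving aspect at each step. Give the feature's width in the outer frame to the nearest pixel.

First fit — 1.90:1 into 5838×2502 spans the height: 4753.80 × 2502.00.
Second fit — the 21×9 canvas into 5673×3782 spans the width: 5673.00 × 2431.29 (×0.9717 from 5838×2502).
Applying the same ×0.9717: 4753.80 → 4619.44.

4619 px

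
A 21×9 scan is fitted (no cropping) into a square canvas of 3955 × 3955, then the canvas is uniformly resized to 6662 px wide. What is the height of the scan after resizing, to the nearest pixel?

2855 px

At 3955×3955 the scan is width-limited, so height = 3955 × 9/21 ≈ 1695.00 px.
Resizing to 6662 px wide multiplies everything by 1.6845: 1695.00 → 2855.14 px.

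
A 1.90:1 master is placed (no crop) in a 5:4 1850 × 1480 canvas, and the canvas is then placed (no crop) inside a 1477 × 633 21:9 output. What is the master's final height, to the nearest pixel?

416 px

First fit — 1.90:1 into 1850×1480 spans the width: 1850.00 × 973.68.
Second fit — the 5:4 canvas into 1477×633 spans the height: 791.25 × 633.00 (×0.4277 from 1850×1480).
Applying the same ×0.4277: 973.68 → 416.45.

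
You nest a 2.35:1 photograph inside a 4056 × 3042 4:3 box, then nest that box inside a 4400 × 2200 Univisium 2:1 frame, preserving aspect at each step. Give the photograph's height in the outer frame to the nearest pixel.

1248 px

First fit — 2.35:1 into 4056×3042 spans the width: 4056.00 × 1725.96.
Second fit — the 4:3 canvas into 4400×2200 spans the height: 2933.33 × 2200.00 (×0.7232 from 4056×3042).
So the photograph's height is 1725.96 × 0.7232 ≈ 1248.23.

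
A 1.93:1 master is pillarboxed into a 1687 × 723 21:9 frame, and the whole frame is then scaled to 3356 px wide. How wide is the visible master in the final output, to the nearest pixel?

Fitted into 1687×723, the master spans the height; its width is 723 × 1.930 ≈ 1395.39 px.
The frame scales by 3356/1687 = 1.9893; 1395.39 × 1.9893 ≈ 2775.89 px.

2776 px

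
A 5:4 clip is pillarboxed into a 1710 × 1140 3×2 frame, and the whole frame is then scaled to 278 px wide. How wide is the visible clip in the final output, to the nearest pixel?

232 px

In the 1710×1140 frame the clip fills the height: width = 1140 × 5/4 ≈ 1425.00 px.
Resizing to 278 px wide multiplies everything by 0.1626: 1425.00 → 231.67 px.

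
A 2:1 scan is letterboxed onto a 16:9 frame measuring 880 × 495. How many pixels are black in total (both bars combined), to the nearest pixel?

48400 pixels

2:1 is wider than 16:9, so it spans the full width.
Content height = 880 × 1/2 ≈ 440.0000 px.
Leftover height: 495 − 440.0000 = 55.0000 px.
Bar area = 55.0000 × 880 ≈ 48400 px.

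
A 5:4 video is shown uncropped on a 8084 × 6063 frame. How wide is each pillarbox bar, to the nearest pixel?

5:4 (1.250) < 4:3 (1.333), so the video fills the height.
The video is 6063 × 5/4 ≈ 7578.75 px wide.
Leftover width: 8084 − 7578.75 = 505.25 px → 252.62 each side.

253 px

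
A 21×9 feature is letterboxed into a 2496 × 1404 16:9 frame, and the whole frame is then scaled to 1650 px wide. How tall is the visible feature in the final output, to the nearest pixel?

In the 2496×1404 frame the feature fills the width: height = 2496 × 9/21 ≈ 1069.71 px.
The frame scales by 1650/2496 = 0.6611; 1069.71 × 0.6611 ≈ 707.14 px.

707 px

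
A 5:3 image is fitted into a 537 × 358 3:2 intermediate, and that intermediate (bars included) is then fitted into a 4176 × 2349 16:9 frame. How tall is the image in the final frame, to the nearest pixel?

2114 px

First fit — 5:3 into 537×358 spans the width: 537.00 × 322.20.
3:2 in 4176×2349: fills the height, so the intermediate becomes 3523.50 × 2349.00 — a scale of ×6.5615.
The image scales with it: height 322.20 × 6.5615 ≈ 2114.10.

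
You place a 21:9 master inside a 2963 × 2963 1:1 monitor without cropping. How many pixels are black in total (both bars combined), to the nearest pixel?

5016782 pixels

21:9 is wider than 1:1, so it spans the full width.
That makes the image 1269.8571 px tall (2963 × 9/21).
Leftover height: 2963 − 1269.8571 = 1693.1429 px.
Across the 2963-px span: 1693.1429 × 2963 ≈ 5016782 px.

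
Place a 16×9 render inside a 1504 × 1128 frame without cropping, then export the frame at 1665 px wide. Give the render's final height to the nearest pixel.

In the 1504×1128 frame the render fills the width: height = 1504 × 9/16 ≈ 846.00 px.
The frame scales by 1665/1504 = 1.1070; 846.00 × 1.1070 ≈ 936.56 px.

937 px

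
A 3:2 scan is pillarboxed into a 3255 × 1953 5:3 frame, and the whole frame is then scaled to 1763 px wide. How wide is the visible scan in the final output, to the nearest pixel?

1587 px

In the 3255×1953 frame the scan fills the height: width = 1953 × 3/2 ≈ 2929.50 px.
Scaling 3255 → 1763 is ×0.5416, so the width becomes 2929.50 × 0.5416 ≈ 1586.70 px.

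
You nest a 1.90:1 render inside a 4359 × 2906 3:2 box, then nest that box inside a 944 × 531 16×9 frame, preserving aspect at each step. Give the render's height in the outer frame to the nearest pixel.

419 px

Inside the 4359×2906 canvas the render is width-limited at 4359.00 × 2294.21.
Second fit — the 3:2 canvas into 944×531 spans the height: 796.50 × 531.00 (×0.1827 from 4359×2906).
The render scales with it: height 2294.21 × 0.1827 ≈ 419.21.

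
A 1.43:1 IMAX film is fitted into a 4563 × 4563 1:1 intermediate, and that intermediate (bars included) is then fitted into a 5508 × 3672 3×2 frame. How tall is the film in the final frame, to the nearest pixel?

2568 px

First fit — 1.43:1 IMAX into 4563×4563 spans the width: 4563.00 × 3190.91.
Second fit — the 1:1 canvas into 5508×3672 spans the height: 3672.00 × 3672.00 (×0.8047 from 4563×4563).
So the film's height is 3190.91 × 0.8047 ≈ 2567.83.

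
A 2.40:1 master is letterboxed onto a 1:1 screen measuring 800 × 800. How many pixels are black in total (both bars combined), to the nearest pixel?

373333 pixels

2.40:1 (2.400) > 1:1 (1.000), so the master fills the width.
The master is 800 / 2.400 ≈ 333.3333 px tall.
800 − 333.3333 = 466.6667 px of bars.
Bar area = 466.6667 × 800 ≈ 373333 px.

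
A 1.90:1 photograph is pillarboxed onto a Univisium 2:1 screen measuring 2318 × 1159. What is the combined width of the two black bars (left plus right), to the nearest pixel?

116 px

1.90:1 (1.900) < Univisium 2:1 (2.000), so the photograph fills the height.
That makes the image 2202.10 px wide (1159 × 1.900).
Black = 2318 − 2202.10 = 115.90 px.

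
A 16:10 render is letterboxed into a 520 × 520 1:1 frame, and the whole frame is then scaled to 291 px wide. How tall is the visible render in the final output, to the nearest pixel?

At 520×520 the render is width-limited, so height = 520 × 10/16 ≈ 325.00 px.
Resizing to 291 px wide multiplies everything by 0.5596: 325.00 → 181.88 px.

182 px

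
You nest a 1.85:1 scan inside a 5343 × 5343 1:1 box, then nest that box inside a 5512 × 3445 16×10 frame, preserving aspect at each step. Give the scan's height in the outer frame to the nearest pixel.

1862 px

Inside the 5343×5343 canvas the scan is width-limited at 5343.00 × 2888.11.
Second fit — the 1:1 canvas into 5512×3445 spans the height: 3445.00 × 3445.00 (×0.6448 from 5343×5343).
So the scan's height is 2888.11 × 0.6448 ≈ 1862.16.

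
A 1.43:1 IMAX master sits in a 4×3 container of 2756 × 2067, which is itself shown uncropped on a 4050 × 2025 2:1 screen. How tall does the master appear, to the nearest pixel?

1.43:1 IMAX in 2756×2067: fills the width, so the master is 2756.00 × 1927.27.
Second fit — the 4×3 canvas into 4050×2025 spans the height: 2700.00 × 2025.00 (×0.9797 from 2756×2067).
Applying the same ×0.9797: 1927.27 → 1888.11.

1888 px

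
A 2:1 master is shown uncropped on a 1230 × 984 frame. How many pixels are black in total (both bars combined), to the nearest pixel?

Since 2.000 > 1.250, the master is width-limited.
Content height = 1230 × 1/2 ≈ 615.0000 px.
Leftover height: 984 − 615.0000 = 369.0000 px.
That's 369.0000 × 1230 ≈ 453870 black pixels.

453870 pixels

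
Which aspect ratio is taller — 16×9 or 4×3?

16×9 = 1.778 and 4×3 = 1.333; 1.778 > 1.333. The smaller width-to-height ratio is the taller frame.

4×3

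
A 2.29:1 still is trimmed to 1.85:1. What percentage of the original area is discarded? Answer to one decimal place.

The height stays; only width is cut (since 1.85:1 is narrower than 2.29:1).
Area ratio = (1.850)/(2.290) = 80.79%; the remaining 19.21% is cropped out.

19.2%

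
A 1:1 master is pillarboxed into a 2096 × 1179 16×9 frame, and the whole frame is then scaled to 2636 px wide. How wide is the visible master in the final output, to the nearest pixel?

Fitted into 2096×1179, the master spans the height; its width is 1179 × 1/1 ≈ 1179.00 px.
Resizing to 2636 px wide multiplies everything by 1.2576: 1179.00 → 1482.75 px.

1483 px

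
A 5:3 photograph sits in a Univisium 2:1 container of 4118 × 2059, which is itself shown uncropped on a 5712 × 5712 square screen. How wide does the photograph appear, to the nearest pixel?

First fit — 5:3 into 4118×2059 spans the height: 3431.67 × 2059.00.
The Univisium 2:1 canvas is width-limited in 5712×5712, giving 5712.00 × 2856.00; scale factor 1.3871.
Applying the same ×1.3871: 3431.67 → 4760.00.

4760 px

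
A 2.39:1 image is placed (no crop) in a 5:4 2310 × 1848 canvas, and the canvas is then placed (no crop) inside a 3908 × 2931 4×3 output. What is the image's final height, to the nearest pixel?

First fit — 2.39:1 into 2310×1848 spans the width: 2310.00 × 966.53.
Second fit — the 5:4 canvas into 3908×2931 spans the height: 3663.75 × 2931.00 (×1.5860 from 2310×1848).
Applying the same ×1.5860: 966.53 → 1532.95.

1533 px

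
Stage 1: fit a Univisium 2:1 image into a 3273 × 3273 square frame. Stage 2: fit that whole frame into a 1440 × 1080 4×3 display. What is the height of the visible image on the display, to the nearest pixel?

540 px

First fit — Univisium 2:1 into 3273×3273 spans the width: 3273.00 × 1636.50.
The square canvas is height-limited in 1440×1080, giving 1080.00 × 1080.00; scale factor 0.3300.
The image scales with it: height 1636.50 × 0.3300 ≈ 540.00.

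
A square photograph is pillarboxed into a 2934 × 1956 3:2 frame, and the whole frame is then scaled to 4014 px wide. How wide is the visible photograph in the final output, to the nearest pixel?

2676 px

At 2934×1956 the photograph is height-limited, so width = 1956 × 1/1 ≈ 1956.00 px.
The frame scales by 4014/2934 = 1.3681; 1956.00 × 1.3681 ≈ 2676.00 px.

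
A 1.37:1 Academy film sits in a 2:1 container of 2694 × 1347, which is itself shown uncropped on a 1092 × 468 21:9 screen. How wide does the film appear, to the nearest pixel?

1.37:1 Academy in 2694×1347: fills the height, so the film is 1845.39 × 1347.00.
Second fit — the 2:1 canvas into 1092×468 spans the height: 936.00 × 468.00 (×0.3474 from 2694×1347).
So the film's width is 1845.39 × 0.3474 ≈ 641.16.

641 px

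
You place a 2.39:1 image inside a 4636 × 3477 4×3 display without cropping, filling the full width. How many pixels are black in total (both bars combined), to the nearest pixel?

That makes the image 1939.7490 px tall (4636 / 2.390).
Black = 3477 − 1939.7490 = 1537.2510 px.
Across the 4636-px span: 1537.2510 × 4636 ≈ 7126696 px.

7126696 pixels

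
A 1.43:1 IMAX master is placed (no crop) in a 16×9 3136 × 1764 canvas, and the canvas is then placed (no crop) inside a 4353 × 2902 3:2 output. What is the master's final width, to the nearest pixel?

1.43:1 IMAX in 3136×1764: fills the height, so the master is 2522.52 × 1764.00.
16×9 in 4353×2902: fills the width, so the intermediate becomes 4353.00 × 2448.56 — a scale of ×1.3881.
So the master's width is 2522.52 × 1.3881 ≈ 3501.44.

3501 px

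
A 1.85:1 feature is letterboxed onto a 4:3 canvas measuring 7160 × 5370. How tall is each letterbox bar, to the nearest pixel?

Since 1.850 > 1.333, the feature is width-limited.
The feature is 7160 / 1.850 ≈ 3870.27 px tall.
5370 − 3870.27 = 1499.73 px of bars (749.86 each).

750 px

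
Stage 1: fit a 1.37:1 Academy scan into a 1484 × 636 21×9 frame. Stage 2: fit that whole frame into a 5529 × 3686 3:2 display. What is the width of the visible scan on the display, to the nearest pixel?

3246 px

Inside the 1484×636 canvas the scan is height-limited at 871.32 × 636.00.
21×9 in 5529×3686: fills the width, so the intermediate becomes 5529.00 × 2369.57 — a scale of ×3.7257.
So the scan's width is 871.32 × 3.7257 ≈ 3246.31.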